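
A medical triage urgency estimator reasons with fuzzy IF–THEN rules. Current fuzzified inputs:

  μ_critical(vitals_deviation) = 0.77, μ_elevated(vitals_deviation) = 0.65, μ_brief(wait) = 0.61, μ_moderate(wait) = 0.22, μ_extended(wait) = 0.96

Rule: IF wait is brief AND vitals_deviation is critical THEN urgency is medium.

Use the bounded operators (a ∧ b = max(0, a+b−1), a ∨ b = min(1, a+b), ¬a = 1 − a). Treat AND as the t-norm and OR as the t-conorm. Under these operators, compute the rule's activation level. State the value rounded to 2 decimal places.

0.38

firing strength: brief=0.61, critical=0.77; AND[max(0, a+b−1)] → w = 0.38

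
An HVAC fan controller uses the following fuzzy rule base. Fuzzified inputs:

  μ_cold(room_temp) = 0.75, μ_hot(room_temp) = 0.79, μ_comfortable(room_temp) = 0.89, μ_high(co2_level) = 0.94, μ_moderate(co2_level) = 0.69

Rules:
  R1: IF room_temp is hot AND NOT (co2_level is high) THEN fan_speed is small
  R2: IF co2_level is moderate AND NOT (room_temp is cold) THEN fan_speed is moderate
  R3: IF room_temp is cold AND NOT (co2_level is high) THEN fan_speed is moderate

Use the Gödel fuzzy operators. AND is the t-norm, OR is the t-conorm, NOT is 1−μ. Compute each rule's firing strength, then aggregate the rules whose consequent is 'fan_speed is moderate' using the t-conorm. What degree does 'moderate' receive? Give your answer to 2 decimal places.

0.25

R1: hot=0.79, ¬high=1−0.94=0.06; AND[min(a, b)] → w = 0.06
R2: moderate=0.69, ¬cold=1−0.75=0.25; AND[min(a, b)] → w = 0.25
R3: cold=0.75, ¬high=1−0.94=0.06; AND[min(a, b)] → w = 0.06
Rules with consequent 'moderate': {R2, R3} → strengths 0.25, 0.06
Aggregate via t-conorm [max(a, b)]: 0.25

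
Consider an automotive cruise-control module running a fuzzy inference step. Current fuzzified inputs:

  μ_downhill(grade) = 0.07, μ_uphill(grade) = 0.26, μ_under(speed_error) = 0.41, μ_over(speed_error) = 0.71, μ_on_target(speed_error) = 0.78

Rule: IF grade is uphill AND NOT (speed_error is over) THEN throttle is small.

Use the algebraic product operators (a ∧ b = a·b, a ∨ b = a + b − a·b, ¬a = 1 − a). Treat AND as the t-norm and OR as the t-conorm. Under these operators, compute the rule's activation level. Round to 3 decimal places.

firing strength: uphill=0.26, ¬over=1−0.71=0.29; AND[a·b] → w = 0.0754

0.075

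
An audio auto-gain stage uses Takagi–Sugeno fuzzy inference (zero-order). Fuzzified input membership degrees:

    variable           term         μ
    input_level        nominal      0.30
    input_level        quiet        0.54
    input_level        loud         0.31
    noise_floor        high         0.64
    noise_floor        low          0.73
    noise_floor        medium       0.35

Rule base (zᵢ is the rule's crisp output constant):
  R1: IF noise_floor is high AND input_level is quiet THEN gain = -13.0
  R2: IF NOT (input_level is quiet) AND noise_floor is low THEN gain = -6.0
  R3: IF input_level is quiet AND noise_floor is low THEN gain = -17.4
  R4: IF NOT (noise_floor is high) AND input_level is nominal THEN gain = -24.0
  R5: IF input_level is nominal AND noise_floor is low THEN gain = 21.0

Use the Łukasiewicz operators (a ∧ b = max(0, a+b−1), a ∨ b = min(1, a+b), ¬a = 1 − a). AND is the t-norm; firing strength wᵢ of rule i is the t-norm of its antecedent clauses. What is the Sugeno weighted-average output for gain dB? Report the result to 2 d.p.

R1 (z=-13.0): high=0.64, quiet=0.54; AND[max(0, a+b−1)] → w = 0.18
R2 (z=-6.0): ¬quiet=1−0.54=0.46, low=0.73; AND[max(0, a+b−1)] → w = 0.19
R3 (z=-17.4): quiet=0.54, low=0.73; AND[max(0, a+b−1)] → w = 0.27
R4 (z=-24.0): ¬high=1−0.64=0.36, nominal=0.30; AND[max(0, a+b−1)] → w = 0.00
R5 (z=21.0): nominal=0.30, low=0.73; AND[max(0, a+b−1)] → w = 0.03
Weighted average = (0.18·-13.0 + 0.19·-6.0 + 0.27·-17.4 + 0.00·-24.0 + 0.03·21.0) / (0.18 + 0.19 + 0.27 + 0.00 + 0.03)
  = -7.5480 / 0.6700 = -11.27

-11.27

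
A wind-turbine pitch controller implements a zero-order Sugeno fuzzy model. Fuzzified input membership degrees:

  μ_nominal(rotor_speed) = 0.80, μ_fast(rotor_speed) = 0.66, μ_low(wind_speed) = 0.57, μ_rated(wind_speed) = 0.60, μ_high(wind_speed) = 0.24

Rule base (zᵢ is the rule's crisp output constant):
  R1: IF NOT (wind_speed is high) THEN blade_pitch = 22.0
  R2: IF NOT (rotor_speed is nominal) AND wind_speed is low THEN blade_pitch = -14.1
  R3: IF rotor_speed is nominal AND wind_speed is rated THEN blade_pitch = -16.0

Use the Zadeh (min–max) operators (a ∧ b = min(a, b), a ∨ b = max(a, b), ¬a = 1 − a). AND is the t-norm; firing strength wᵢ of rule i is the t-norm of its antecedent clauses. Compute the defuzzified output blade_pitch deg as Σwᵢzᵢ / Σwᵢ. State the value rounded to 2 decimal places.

R1 (z=22.0): ¬high=1−0.24=0.76 → w = 0.76
R2 (z=-14.1): ¬nominal=1−0.80=0.20, low=0.57; AND[min(a, b)] → w = 0.20
R3 (z=-16.0): nominal=0.80, rated=0.60; AND[min(a, b)] → w = 0.60
Weighted average = (0.76·22.0 + 0.20·-14.1 + 0.60·-16.0) / (0.76 + 0.20 + 0.60)
  = 4.3000 / 1.5600 = 2.76

2.76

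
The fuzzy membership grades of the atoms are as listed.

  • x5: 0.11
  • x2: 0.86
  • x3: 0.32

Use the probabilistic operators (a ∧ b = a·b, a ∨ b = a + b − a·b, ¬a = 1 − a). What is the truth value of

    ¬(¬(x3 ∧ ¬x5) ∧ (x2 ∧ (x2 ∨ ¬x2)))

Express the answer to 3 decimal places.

0.459

¬x5 = 1 − 0.1100 = 0.8900
x3 ∧ ¬x5 = a·b on (0.3200, 0.8900) = 0.2848
¬(x3 ∧ ¬x5) = 1 − 0.2848 = 0.7152
¬x2 = 1 − 0.8600 = 0.1400
x2 ∨ ¬x2 = a + b − a·b on (0.8600, 0.1400) = 0.8796
x2 ∧ (x2 ∨ ¬x2) = a·b on (0.8600, 0.8796) = 0.7565
¬(x3 ∧ ¬x5) ∧ (x2 ∧ (x2 ∨ ¬x2)) = a·b on (0.7152, 0.7565) = 0.5410
¬(¬(x3 ∧ ¬x5) ∧ (x2 ∧ (x2 ∨ ¬x2))) = 1 − 0.5410 = 0.4590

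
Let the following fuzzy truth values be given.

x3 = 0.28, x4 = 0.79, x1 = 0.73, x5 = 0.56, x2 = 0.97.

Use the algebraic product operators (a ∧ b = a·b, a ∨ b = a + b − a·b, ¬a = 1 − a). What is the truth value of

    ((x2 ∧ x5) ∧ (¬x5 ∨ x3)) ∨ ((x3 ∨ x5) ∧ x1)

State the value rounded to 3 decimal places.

x2 ∧ x5 = a·b on (0.9700, 0.5600) = 0.5432
¬x5 = 1 − 0.5600 = 0.4400
¬x5 ∨ x3 = a + b − a·b on (0.4400, 0.2800) = 0.5968
(x2 ∧ x5) ∧ (¬x5 ∨ x3) = a·b on (0.5432, 0.5968) = 0.3242
x3 ∨ x5 = a + b − a·b on (0.2800, 0.5600) = 0.6832
(x3 ∨ x5) ∧ x1 = a·b on (0.6832, 0.7300) = 0.4987
((x2 ∧ x5) ∧ (¬x5 ∨ x3)) ∨ ((x3 ∨ x5) ∧ x1) = a + b − a·b on (0.3242, 0.4987) = 0.6612

0.661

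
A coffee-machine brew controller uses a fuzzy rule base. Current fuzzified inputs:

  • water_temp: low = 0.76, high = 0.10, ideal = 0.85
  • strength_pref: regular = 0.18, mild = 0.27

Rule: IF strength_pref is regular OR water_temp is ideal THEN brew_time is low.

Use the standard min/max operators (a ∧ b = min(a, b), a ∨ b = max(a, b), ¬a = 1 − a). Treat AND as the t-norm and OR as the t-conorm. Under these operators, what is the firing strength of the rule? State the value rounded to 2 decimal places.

0.85

firing strength: regular=0.18, ideal=0.85; OR[max(a, b)] → w = 0.85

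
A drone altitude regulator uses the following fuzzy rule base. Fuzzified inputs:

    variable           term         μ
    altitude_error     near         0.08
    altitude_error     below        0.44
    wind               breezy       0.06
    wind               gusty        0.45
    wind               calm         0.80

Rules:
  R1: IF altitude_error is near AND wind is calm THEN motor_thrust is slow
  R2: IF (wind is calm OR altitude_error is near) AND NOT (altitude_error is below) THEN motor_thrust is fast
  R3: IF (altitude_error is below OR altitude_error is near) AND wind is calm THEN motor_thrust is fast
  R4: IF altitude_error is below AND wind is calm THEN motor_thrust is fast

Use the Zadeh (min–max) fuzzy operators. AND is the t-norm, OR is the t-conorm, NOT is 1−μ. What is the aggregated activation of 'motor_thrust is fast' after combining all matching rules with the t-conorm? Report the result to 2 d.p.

R1: near=0.08, calm=0.80; AND[min(a, b)] → w = 0.08
R2: (calm=0.80 OR near=0.08) = 0.80; AND[min(a, b)] with ¬below=1−0.44=0.56 → w = 0.56
R3: (below=0.44 OR near=0.08) = 0.44; AND[min(a, b)] with calm=0.80 → w = 0.44
R4: below=0.44, calm=0.80; AND[min(a, b)] → w = 0.44
Rules with consequent 'fast': {R2, R3, R4} → strengths 0.56, 0.44, 0.44
Aggregate via t-conorm [max(a, b)]: 0.56

0.56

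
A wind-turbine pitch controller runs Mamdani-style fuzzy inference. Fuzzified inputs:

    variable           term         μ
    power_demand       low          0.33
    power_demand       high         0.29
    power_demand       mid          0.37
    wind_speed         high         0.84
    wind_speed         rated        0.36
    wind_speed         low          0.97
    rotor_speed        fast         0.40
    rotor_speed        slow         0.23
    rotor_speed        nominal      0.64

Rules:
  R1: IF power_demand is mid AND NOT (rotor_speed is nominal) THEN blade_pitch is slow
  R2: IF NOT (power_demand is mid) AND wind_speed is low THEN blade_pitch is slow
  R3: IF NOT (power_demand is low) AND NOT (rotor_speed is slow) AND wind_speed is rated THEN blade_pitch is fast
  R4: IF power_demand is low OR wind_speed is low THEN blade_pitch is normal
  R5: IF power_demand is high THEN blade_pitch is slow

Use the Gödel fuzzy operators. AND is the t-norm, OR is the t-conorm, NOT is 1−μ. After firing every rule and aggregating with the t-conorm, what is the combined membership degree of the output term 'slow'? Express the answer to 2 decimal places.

R1: mid=0.37, ¬nominal=1−0.64=0.36; AND[min(a, b)] → w = 0.36
R2: ¬mid=1−0.37=0.63, low=0.97; AND[min(a, b)] → w = 0.63
R3: ¬low=1−0.33=0.67, ¬slow=1−0.23=0.77, rated=0.36; AND[min(a, b)] → w = 0.36
R4: low=0.33, low=0.97; OR[max(a, b)] → w = 0.97
R5: high=0.29 → w = 0.29
Rules with consequent 'slow': {R1, R2, R5} → strengths 0.36, 0.63, 0.29
Aggregate via t-conorm [max(a, b)]: 0.63

0.63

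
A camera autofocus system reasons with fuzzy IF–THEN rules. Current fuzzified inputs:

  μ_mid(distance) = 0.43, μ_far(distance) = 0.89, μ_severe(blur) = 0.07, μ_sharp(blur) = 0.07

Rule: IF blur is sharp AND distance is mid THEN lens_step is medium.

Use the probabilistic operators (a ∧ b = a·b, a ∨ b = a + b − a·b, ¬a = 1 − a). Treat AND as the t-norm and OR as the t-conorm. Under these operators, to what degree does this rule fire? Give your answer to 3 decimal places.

0.030

firing strength: sharp=0.07, mid=0.43; AND[a·b] → w = 0.0301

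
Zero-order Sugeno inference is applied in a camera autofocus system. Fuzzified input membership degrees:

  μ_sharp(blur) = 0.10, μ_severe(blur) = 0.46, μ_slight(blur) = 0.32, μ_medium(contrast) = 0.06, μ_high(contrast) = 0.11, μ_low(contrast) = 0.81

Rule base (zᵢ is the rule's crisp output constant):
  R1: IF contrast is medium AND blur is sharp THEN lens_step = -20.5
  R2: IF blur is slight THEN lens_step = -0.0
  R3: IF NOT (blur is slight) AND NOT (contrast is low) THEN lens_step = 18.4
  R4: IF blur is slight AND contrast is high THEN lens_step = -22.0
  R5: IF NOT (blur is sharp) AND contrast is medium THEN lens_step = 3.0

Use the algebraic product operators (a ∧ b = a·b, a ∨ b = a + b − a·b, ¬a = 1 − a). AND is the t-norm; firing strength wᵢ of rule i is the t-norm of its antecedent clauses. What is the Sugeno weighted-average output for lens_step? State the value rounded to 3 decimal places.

3.016

R1 (z=-20.5): medium=0.06, sharp=0.10; AND[a·b] → w = 0.0060
R2 (z=-0.0): slight=0.32 → w = 0.3200
R3 (z=18.4): ¬slight=1−0.32=0.68, ¬low=1−0.81=0.19; AND[a·b] → w = 0.1292
R4 (z=-22.0): slight=0.32, high=0.11; AND[a·b] → w = 0.0352
R5 (z=3.0): ¬sharp=1−0.10=0.90, medium=0.06; AND[a·b] → w = 0.0540
Weighted average = (0.0060·-20.5 + 0.3200·-0.0 + 0.1292·18.4 + 0.0352·-22.0 + 0.0540·3.0) / (0.0060 + 0.3200 + 0.1292 + 0.0352 + 0.0540)
  = 1.6419 / 0.5444 = 3.016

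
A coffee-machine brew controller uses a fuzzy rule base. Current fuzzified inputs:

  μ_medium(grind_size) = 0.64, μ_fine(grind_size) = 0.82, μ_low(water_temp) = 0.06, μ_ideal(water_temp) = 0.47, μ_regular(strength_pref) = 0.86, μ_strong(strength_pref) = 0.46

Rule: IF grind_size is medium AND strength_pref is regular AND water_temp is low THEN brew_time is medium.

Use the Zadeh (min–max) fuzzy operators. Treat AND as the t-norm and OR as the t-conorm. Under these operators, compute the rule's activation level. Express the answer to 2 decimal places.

firing strength: medium=0.64, regular=0.86, low=0.06; AND[min(a, b)] → w = 0.06

0.06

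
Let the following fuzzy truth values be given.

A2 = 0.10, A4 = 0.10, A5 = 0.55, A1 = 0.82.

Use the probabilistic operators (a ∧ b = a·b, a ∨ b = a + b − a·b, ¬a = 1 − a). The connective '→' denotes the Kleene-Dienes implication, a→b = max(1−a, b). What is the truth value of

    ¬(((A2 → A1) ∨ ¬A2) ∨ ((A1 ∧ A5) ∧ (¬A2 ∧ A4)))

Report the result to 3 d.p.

A2 → A1  [Kleene-Dienes: max(1−a, b)] with a=0.1000, b=0.8200 → 0.9000
¬A2 = 1 − 0.1000 = 0.9000
(A2 → A1) ∨ ¬A2 = a + b − a·b on (0.9000, 0.9000) = 0.9900
A1 ∧ A5 = a·b on (0.8200, 0.5500) = 0.4510
¬A2 = 1 − 0.1000 = 0.9000
¬A2 ∧ A4 = a·b on (0.9000, 0.1000) = 0.0900
(A1 ∧ A5) ∧ (¬A2 ∧ A4) = a·b on (0.4510, 0.0900) = 0.0406
((A2 → A1) ∨ ¬A2) ∨ ((A1 ∧ A5) ∧ (¬A2 ∧ A4)) = a + b − a·b on (0.9900, 0.0406) = 0.9904
¬(((A2 → A1) ∨ ¬A2) ∨ ((A1 ∧ A5) ∧ (¬A2 ∧ A4))) = 1 − 0.9904 = 0.0096

0.010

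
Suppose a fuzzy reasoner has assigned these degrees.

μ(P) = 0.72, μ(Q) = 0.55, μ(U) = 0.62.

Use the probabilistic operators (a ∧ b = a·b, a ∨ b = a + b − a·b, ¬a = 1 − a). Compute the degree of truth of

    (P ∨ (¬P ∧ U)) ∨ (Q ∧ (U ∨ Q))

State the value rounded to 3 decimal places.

0.874

¬P = 1 − 0.7200 = 0.2800
¬P ∧ U = a·b on (0.2800, 0.6200) = 0.1736
P ∨ (¬P ∧ U) = a + b − a·b on (0.7200, 0.1736) = 0.7686
U ∨ Q = a + b − a·b on (0.6200, 0.5500) = 0.8290
Q ∧ (U ∨ Q) = a·b on (0.5500, 0.8290) = 0.4560
(P ∨ (¬P ∧ U)) ∨ (Q ∧ (U ∨ Q)) = a + b − a·b on (0.7686, 0.4560) = 0.8741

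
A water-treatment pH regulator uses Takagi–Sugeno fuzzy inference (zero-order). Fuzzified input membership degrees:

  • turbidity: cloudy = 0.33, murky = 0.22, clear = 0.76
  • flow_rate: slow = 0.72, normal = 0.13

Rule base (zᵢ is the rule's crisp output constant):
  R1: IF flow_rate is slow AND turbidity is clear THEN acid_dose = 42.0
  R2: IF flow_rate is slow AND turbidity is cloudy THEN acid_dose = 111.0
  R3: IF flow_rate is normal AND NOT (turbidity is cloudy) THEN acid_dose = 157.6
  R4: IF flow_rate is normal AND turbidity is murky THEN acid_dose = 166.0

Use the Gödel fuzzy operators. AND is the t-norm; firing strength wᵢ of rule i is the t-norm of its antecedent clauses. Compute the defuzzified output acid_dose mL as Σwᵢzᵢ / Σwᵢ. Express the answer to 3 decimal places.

R1 (z=42.0): slow=0.72, clear=0.76; AND[min(a, b)] → w = 0.72
R2 (z=111.0): slow=0.72, cloudy=0.33; AND[min(a, b)] → w = 0.33
R3 (z=157.6): normal=0.13, ¬cloudy=1−0.33=0.67; AND[min(a, b)] → w = 0.13
R4 (z=166.0): normal=0.13, murky=0.22; AND[min(a, b)] → w = 0.13
Weighted average = (0.72·42.0 + 0.33·111.0 + 0.13·157.6 + 0.13·166.0) / (0.72 + 0.33 + 0.13 + 0.13)
  = 108.9380 / 1.3100 = 83.159

83.159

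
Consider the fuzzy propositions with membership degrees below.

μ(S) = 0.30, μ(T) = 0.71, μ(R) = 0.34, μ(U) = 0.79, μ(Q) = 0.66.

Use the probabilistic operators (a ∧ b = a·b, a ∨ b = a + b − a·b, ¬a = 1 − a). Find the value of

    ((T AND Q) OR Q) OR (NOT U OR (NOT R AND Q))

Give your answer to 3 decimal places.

0.919

T AND Q = a·b on (0.7100, 0.6600) = 0.4686
(T AND Q) OR Q = a + b − a·b on (0.4686, 0.6600) = 0.8193
NOT U = 1 − 0.7900 = 0.2100
NOT R = 1 − 0.3400 = 0.6600
NOT R AND Q = a·b on (0.6600, 0.6600) = 0.4356
NOT U OR (NOT R AND Q) = a + b − a·b on (0.2100, 0.4356) = 0.5541
((T AND Q) OR Q) OR (NOT U OR (NOT R AND Q)) = a + b − a·b on (0.8193, 0.5541) = 0.9194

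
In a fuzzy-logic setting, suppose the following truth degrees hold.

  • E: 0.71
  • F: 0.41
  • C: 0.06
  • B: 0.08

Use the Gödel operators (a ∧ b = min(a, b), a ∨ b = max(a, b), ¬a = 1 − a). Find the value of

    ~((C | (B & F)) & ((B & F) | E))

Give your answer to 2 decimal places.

0.92

B & F = min(a, b) on (0.08, 0.41) = 0.08
C | (B & F) = max(a, b) on (0.06, 0.08) = 0.08
B & F = min(a, b) on (0.08, 0.41) = 0.08
(B & F) | E = max(a, b) on (0.08, 0.71) = 0.71
(C | (B & F)) & ((B & F) | E) = min(a, b) on (0.08, 0.71) = 0.08
~((C | (B & F)) & ((B & F) | E)) = 1 − 0.08 = 0.92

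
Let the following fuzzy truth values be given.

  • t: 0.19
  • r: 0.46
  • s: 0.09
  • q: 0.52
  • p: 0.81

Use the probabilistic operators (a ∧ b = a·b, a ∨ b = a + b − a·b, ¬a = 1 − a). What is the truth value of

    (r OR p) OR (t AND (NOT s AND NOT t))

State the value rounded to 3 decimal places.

0.912

r OR p = a + b − a·b on (0.4600, 0.8100) = 0.8974
NOT s = 1 − 0.0900 = 0.9100
NOT t = 1 − 0.1900 = 0.8100
NOT s AND NOT t = a·b on (0.9100, 0.8100) = 0.7371
t AND (NOT s AND NOT t) = a·b on (0.1900, 0.7371) = 0.1400
(r OR p) OR (t AND (NOT s AND NOT t)) = a + b − a·b on (0.8974, 0.1400) = 0.9118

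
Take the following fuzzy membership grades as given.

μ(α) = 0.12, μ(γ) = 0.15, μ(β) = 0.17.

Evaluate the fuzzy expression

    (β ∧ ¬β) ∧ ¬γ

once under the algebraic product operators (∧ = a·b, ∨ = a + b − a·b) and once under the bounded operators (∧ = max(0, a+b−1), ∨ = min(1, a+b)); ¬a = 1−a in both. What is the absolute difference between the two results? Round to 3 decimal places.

0.120

Under algebraic product:
  ¬β = 1 − 0.1700 = 0.8300
  β ∧ ¬β = a·b on (0.1700, 0.8300) = 0.1411
  ¬γ = 1 − 0.1500 = 0.8500
  (β ∧ ¬β) ∧ ¬γ = a·b on (0.1411, 0.8500) = 0.1199
  → value = 0.1199
Under bounded:
  ¬β = 1 − 0.17 = 0.83
  β ∧ ¬β = max(0, a+b−1) on (0.17, 0.83) = 0.00
  ¬γ = 1 − 0.15 = 0.85
  (β ∧ ¬β) ∧ ¬γ = max(0, a+b−1) on (0.00, 0.85) = 0.00
  → value = 0.0000
|0.1199 − 0.0000| = 0.120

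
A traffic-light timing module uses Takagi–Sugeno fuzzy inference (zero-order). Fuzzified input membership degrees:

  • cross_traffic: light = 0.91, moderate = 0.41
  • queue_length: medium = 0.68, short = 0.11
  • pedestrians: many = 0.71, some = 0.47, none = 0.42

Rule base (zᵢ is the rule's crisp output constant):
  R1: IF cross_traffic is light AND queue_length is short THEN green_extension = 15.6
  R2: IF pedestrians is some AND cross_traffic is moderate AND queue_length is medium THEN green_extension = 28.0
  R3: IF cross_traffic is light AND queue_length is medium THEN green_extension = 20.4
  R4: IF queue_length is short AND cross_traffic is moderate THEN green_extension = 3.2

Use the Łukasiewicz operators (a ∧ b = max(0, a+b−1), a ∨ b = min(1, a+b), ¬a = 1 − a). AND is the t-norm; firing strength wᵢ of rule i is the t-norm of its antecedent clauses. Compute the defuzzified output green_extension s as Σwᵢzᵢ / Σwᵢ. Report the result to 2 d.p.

20.24

R1 (z=15.6): light=0.91, short=0.11; AND[max(0, a+b−1)] → w = 0.02
R2 (z=28.0): some=0.47, moderate=0.41, medium=0.68; AND[max(0, a+b−1)] → w = 0.00
R3 (z=20.4): light=0.91, medium=0.68; AND[max(0, a+b−1)] → w = 0.59
R4 (z=3.2): short=0.11, moderate=0.41; AND[max(0, a+b−1)] → w = 0.00
Weighted average = (0.02·15.6 + 0.00·28.0 + 0.59·20.4 + 0.00·3.2) / (0.02 + 0.00 + 0.59 + 0.00)
  = 12.3480 / 0.6100 = 20.24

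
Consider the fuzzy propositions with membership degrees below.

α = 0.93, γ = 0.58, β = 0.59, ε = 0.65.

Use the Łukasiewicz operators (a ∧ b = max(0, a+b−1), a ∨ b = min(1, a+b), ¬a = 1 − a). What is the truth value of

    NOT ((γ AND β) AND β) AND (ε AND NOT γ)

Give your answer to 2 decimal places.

γ AND β = max(0, a+b−1) on (0.58, 0.59) = 0.17
(γ AND β) AND β = max(0, a+b−1) on (0.17, 0.59) = 0.00
NOT ((γ AND β) AND β) = 1 − 0.00 = 1.00
NOT γ = 1 − 0.58 = 0.42
ε AND NOT γ = max(0, a+b−1) on (0.65, 0.42) = 0.07
NOT ((γ AND β) AND β) AND (ε AND NOT γ) = max(0, a+b−1) on (1.00, 0.07) = 0.07

0.07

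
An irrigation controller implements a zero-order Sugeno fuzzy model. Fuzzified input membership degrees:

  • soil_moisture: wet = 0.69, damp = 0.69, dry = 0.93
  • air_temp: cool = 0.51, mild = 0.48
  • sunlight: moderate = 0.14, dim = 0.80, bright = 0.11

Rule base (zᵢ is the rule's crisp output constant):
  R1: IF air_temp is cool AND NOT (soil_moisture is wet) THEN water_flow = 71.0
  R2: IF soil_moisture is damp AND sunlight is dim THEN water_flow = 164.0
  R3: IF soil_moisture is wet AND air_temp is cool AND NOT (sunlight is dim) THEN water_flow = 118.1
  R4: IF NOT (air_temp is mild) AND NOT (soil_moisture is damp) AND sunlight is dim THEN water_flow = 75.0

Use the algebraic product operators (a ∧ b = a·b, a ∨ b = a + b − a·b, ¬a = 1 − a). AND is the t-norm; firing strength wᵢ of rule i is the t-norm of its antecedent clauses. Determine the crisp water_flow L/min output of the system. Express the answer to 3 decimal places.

131.660

R1 (z=71.0): cool=0.51, ¬wet=1−0.69=0.31; AND[a·b] → w = 0.1581
R2 (z=164.0): damp=0.69, dim=0.80; AND[a·b] → w = 0.5520
R3 (z=118.1): wet=0.69, cool=0.51, ¬dim=1−0.80=0.20; AND[a·b] → w = 0.0704
R4 (z=75.0): ¬mild=1−0.48=0.52, ¬damp=1−0.69=0.31, dim=0.80; AND[a·b] → w = 0.1290
Weighted average = (0.1581·71.0 + 0.5520·164.0 + 0.0704·118.1 + 0.1290·75.0) / (0.1581 + 0.5520 + 0.0704 + 0.1290)
  = 119.7370 / 0.9094 = 131.660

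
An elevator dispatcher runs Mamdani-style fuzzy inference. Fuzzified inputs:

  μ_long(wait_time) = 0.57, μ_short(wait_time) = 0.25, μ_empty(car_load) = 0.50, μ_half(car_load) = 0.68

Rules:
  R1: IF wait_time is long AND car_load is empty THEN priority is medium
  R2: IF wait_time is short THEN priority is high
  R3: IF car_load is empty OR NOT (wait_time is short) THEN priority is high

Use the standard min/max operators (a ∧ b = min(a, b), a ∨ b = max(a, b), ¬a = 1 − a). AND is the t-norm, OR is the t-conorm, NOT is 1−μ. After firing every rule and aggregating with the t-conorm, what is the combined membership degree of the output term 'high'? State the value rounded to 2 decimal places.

0.75

R1: long=0.57, empty=0.50; AND[min(a, b)] → w = 0.50
R2: short=0.25 → w = 0.25
R3: empty=0.50, ¬short=1−0.25=0.75; OR[max(a, b)] → w = 0.75
Rules with consequent 'high': {R2, R3} → strengths 0.25, 0.75
Aggregate via t-conorm [max(a, b)]: 0.75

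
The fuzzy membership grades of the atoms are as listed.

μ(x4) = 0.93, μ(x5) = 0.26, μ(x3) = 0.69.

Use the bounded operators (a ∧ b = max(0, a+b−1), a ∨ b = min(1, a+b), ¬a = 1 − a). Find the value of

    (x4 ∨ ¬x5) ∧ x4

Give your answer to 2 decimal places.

¬x5 = 1 − 0.26 = 0.74
x4 ∨ ¬x5 = min(1, a+b) on (0.93, 0.74) = 1.00
(x4 ∨ ¬x5) ∧ x4 = max(0, a+b−1) on (1.00, 0.93) = 0.93

0.93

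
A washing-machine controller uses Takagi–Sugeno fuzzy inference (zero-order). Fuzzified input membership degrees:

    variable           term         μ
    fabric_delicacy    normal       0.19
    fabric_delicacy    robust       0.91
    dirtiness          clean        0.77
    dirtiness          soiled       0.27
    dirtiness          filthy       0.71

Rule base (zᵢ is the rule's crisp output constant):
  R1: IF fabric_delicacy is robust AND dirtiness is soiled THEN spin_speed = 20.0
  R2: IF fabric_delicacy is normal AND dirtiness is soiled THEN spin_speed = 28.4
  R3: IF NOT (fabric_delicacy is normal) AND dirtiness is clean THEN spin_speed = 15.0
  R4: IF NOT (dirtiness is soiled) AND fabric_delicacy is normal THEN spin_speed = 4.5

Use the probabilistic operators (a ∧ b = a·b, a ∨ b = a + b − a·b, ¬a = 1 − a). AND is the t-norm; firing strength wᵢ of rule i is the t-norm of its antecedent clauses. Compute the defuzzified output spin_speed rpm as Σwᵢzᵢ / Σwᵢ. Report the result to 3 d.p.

R1 (z=20.0): robust=0.91, soiled=0.27; AND[a·b] → w = 0.2457
R2 (z=28.4): normal=0.19, soiled=0.27; AND[a·b] → w = 0.0513
R3 (z=15.0): ¬normal=1−0.19=0.81, clean=0.77; AND[a·b] → w = 0.6237
R4 (z=4.5): ¬soiled=1−0.27=0.73, normal=0.19; AND[a·b] → w = 0.1387
Weighted average = (0.2457·20.0 + 0.0513·28.4 + 0.6237·15.0 + 0.1387·4.5) / (0.2457 + 0.0513 + 0.6237 + 0.1387)
  = 16.3506 / 1.0594 = 15.434

15.434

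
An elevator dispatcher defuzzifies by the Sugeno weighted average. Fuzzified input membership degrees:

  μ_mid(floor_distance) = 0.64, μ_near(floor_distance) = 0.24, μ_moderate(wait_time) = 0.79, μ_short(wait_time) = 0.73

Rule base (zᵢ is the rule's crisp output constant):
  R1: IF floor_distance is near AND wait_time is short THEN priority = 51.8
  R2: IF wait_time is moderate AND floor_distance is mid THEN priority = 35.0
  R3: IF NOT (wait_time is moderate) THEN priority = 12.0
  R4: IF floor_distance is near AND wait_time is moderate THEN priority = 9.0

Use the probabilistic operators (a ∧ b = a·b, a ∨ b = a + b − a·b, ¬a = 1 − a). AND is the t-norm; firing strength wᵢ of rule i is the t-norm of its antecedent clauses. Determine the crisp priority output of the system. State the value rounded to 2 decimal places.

R1 (z=51.8): near=0.24, short=0.73; AND[a·b] → w = 0.1752
R2 (z=35.0): moderate=0.79, mid=0.64; AND[a·b] → w = 0.5056
R3 (z=12.0): ¬moderate=1−0.79=0.21 → w = 0.2100
R4 (z=9.0): near=0.24, moderate=0.79; AND[a·b] → w = 0.1896
Weighted average = (0.1752·51.8 + 0.5056·35.0 + 0.2100·12.0 + 0.1896·9.0) / (0.1752 + 0.5056 + 0.2100 + 0.1896)
  = 30.9978 / 1.0804 = 28.69

28.69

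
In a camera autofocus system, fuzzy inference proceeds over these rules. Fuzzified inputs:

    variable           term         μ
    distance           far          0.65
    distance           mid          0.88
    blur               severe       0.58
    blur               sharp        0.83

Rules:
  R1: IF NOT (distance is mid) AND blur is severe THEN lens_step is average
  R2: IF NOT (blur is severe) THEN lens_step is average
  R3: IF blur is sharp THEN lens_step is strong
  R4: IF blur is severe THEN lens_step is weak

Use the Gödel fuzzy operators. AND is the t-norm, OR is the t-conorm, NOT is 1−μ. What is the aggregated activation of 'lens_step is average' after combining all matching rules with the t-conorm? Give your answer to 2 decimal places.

R1: ¬mid=1−0.88=0.12, severe=0.58; AND[min(a, b)] → w = 0.12
R2: ¬severe=1−0.58=0.42 → w = 0.42
R3: sharp=0.83 → w = 0.83
R4: severe=0.58 → w = 0.58
Rules with consequent 'average': {R1, R2} → strengths 0.12, 0.42
Aggregate via t-conorm [max(a, b)]: 0.42

0.42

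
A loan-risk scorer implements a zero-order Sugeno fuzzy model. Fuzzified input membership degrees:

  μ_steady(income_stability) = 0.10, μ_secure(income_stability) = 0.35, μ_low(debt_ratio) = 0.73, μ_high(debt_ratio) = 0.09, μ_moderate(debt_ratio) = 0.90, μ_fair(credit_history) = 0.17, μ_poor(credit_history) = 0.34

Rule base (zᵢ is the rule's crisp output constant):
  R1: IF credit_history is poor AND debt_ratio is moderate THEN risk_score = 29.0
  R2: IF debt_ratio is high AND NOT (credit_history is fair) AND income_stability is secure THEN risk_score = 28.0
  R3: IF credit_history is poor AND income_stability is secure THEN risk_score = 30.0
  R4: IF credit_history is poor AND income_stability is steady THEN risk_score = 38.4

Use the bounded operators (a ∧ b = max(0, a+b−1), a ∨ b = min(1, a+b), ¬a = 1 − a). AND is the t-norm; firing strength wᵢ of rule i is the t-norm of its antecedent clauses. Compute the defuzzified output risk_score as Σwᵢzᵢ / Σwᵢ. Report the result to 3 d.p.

29.000

R1 (z=29.0): poor=0.34, moderate=0.90; AND[max(0, a+b−1)] → w = 0.24
R2 (z=28.0): high=0.09, ¬fair=1−0.17=0.83, secure=0.35; AND[max(0, a+b−1)] → w = 0.00
R3 (z=30.0): poor=0.34, secure=0.35; AND[max(0, a+b−1)] → w = 0.00
R4 (z=38.4): poor=0.34, steady=0.10; AND[max(0, a+b−1)] → w = 0.00
Weighted average = (0.24·29.0 + 0.00·28.0 + 0.00·30.0 + 0.00·38.4) / (0.24 + 0.00 + 0.00 + 0.00)
  = 6.9600 / 0.2400 = 29.000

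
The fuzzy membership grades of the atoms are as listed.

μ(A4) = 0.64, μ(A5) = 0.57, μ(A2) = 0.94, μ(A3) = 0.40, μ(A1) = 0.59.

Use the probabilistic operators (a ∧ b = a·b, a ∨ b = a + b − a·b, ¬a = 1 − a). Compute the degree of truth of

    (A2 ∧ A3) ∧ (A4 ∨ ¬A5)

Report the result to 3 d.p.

A2 ∧ A3 = a·b on (0.9400, 0.4000) = 0.3760
¬A5 = 1 − 0.5700 = 0.4300
A4 ∨ ¬A5 = a + b − a·b on (0.6400, 0.4300) = 0.7948
(A2 ∧ A3) ∧ (A4 ∨ ¬A5) = a·b on (0.3760, 0.7948) = 0.2988

0.299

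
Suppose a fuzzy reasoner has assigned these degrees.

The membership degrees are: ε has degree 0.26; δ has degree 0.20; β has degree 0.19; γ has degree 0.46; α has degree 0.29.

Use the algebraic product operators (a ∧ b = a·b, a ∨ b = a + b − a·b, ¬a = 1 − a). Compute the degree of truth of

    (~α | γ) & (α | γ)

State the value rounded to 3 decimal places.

~α = 1 − 0.2900 = 0.7100
~α | γ = a + b − a·b on (0.7100, 0.4600) = 0.8434
α | γ = a + b − a·b on (0.2900, 0.4600) = 0.6166
(~α | γ) & (α | γ) = a·b on (0.8434, 0.6166) = 0.5200

0.520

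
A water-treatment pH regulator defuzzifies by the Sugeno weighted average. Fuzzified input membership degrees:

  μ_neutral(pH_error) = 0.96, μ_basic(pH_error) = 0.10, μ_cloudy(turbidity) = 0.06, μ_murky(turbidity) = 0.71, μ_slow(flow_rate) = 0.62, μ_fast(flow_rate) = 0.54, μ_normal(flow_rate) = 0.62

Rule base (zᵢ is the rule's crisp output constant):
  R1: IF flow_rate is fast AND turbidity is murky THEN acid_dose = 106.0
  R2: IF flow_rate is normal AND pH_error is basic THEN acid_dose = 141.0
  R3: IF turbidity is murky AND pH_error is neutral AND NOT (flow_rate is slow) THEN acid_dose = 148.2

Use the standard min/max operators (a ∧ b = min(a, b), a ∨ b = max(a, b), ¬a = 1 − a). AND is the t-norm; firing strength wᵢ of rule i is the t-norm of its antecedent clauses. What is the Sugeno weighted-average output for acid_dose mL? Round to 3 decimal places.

125.153

R1 (z=106.0): fast=0.54, murky=0.71; AND[min(a, b)] → w = 0.54
R2 (z=141.0): normal=0.62, basic=0.10; AND[min(a, b)] → w = 0.10
R3 (z=148.2): murky=0.71, neutral=0.96, ¬slow=1−0.62=0.38; AND[min(a, b)] → w = 0.38
Weighted average = (0.54·106.0 + 0.10·141.0 + 0.38·148.2) / (0.54 + 0.10 + 0.38)
  = 127.6560 / 1.0200 = 125.153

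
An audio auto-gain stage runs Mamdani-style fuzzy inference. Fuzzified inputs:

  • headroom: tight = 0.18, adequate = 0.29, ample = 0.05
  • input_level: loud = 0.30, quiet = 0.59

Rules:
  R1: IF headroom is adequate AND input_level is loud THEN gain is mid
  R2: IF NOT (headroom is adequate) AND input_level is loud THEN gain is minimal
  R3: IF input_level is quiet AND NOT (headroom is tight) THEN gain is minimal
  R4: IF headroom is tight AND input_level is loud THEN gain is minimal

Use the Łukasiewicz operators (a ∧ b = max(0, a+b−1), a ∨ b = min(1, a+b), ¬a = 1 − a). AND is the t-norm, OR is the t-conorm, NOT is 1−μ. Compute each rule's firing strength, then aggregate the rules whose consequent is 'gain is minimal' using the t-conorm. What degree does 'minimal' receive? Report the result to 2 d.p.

0.42

R1: adequate=0.29, loud=0.30; AND[max(0, a+b−1)] → w = 0.00
R2: ¬adequate=1−0.29=0.71, loud=0.30; AND[max(0, a+b−1)] → w = 0.01
R3: quiet=0.59, ¬tight=1−0.18=0.82; AND[max(0, a+b−1)] → w = 0.41
R4: tight=0.18, loud=0.30; AND[max(0, a+b−1)] → w = 0.00
Rules with consequent 'minimal': {R2, R3, R4} → strengths 0.01, 0.41, 0.00
Aggregate via t-conorm [min(1, a+b)]: 0.42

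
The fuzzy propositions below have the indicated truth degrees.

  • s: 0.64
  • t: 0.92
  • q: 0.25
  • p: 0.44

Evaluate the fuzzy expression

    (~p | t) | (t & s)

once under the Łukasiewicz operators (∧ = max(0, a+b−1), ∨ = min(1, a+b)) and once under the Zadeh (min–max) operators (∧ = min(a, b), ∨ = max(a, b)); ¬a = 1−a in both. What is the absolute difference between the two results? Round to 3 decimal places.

Under Łukasiewicz:
  ~p = 1 − 0.44 = 0.56
  ~p | t = min(1, a+b) on (0.56, 0.92) = 1.00
  t & s = max(0, a+b−1) on (0.92, 0.64) = 0.56
  (~p | t) | (t & s) = min(1, a+b) on (1.00, 0.56) = 1.00
  → value = 1.0000
Under Zadeh (min–max):
  ~p = 1 − 0.44 = 0.56
  ~p | t = max(a, b) on (0.56, 0.92) = 0.92
  t & s = min(a, b) on (0.92, 0.64) = 0.64
  (~p | t) | (t & s) = max(a, b) on (0.92, 0.64) = 0.92
  → value = 0.9200
|1.0000 − 0.9200| = 0.080

0.080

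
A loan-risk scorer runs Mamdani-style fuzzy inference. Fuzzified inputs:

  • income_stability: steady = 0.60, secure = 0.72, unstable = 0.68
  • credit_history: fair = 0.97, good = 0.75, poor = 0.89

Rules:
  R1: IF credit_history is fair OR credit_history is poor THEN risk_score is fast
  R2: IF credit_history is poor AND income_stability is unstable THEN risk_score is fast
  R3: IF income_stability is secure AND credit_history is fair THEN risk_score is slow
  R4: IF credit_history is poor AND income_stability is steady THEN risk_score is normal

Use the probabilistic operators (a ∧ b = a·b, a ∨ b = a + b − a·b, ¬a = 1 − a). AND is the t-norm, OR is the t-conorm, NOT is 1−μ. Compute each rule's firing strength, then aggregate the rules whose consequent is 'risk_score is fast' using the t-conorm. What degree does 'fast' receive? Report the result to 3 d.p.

0.999

R1: fair=0.97, poor=0.89; OR[a + b − a·b] → w = 0.9967
R2: poor=0.89, unstable=0.68; AND[a·b] → w = 0.6052
R3: secure=0.72, fair=0.97; AND[a·b] → w = 0.6984
R4: poor=0.89, steady=0.60; AND[a·b] → w = 0.5340
Rules with consequent 'fast': {R1, R2} → strengths 0.9967, 0.6052
Aggregate via t-conorm [a + b − a·b]: 0.9987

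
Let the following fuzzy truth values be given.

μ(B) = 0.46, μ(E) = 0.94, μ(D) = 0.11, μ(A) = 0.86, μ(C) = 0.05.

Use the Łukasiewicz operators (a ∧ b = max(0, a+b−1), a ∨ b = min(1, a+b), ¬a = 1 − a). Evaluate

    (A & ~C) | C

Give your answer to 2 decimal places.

0.86

~C = 1 − 0.05 = 0.95
A & ~C = max(0, a+b−1) on (0.86, 0.95) = 0.81
(A & ~C) | C = min(1, a+b) on (0.81, 0.05) = 0.86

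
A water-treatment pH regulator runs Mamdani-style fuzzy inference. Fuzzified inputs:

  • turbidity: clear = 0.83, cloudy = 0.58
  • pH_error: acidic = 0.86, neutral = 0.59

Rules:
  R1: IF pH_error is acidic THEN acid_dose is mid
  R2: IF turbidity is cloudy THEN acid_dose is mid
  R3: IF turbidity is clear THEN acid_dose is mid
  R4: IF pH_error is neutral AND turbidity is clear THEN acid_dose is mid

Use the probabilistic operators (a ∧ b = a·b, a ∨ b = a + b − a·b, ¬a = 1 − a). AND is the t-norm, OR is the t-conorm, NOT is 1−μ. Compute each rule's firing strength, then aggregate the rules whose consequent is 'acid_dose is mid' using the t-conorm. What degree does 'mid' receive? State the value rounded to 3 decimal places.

R1: acidic=0.86 → w = 0.8600
R2: cloudy=0.58 → w = 0.5800
R3: clear=0.83 → w = 0.8300
R4: neutral=0.59, clear=0.83; AND[a·b] → w = 0.4897
Rules with consequent 'mid': {R1, R2, R3, R4} → strengths 0.8600, 0.5800, 0.8300, 0.4897
Aggregate via t-conorm [a + b − a·b]: 0.9949

0.995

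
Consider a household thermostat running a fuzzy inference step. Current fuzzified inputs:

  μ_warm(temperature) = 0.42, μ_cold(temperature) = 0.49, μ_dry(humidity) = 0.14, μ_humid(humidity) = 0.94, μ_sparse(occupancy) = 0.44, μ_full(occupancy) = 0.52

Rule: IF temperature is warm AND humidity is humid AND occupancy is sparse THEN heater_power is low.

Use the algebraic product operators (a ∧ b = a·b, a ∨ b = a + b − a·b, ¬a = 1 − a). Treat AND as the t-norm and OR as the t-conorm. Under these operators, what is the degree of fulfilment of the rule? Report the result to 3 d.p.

0.174

firing strength: warm=0.42, humid=0.94, sparse=0.44; AND[a·b] → w = 0.1737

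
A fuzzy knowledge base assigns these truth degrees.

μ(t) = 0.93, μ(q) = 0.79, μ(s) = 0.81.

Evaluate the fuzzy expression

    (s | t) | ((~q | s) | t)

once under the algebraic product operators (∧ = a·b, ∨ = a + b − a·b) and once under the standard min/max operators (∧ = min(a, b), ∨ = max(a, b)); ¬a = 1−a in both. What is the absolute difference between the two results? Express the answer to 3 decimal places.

0.070

Under algebraic product:
  s | t = a + b − a·b on (0.8100, 0.9300) = 0.9867
  ~q = 1 − 0.7900 = 0.2100
  ~q | s = a + b − a·b on (0.2100, 0.8100) = 0.8499
  (~q | s) | t = a + b − a·b on (0.8499, 0.9300) = 0.9895
  (s | t) | ((~q | s) | t) = a + b − a·b on (0.9867, 0.9895) = 0.9999
  → value = 0.9999
Under standard min/max:
  s | t = max(a, b) on (0.81, 0.93) = 0.93
  ~q = 1 − 0.79 = 0.21
  ~q | s = max(a, b) on (0.21, 0.81) = 0.81
  (~q | s) | t = max(a, b) on (0.81, 0.93) = 0.93
  (s | t) | ((~q | s) | t) = max(a, b) on (0.93, 0.93) = 0.93
  → value = 0.9300
|0.9999 − 0.9300| = 0.070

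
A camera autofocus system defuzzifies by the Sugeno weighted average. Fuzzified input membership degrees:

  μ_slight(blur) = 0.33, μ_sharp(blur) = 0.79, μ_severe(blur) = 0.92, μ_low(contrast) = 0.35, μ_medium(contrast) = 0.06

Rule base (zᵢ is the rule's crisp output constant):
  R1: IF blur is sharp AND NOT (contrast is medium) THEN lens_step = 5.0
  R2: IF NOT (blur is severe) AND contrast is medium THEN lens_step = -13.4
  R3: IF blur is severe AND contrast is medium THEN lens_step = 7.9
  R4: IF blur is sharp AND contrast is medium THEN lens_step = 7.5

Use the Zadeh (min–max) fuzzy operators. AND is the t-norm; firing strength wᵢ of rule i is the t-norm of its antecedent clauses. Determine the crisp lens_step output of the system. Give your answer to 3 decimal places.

R1 (z=5.0): sharp=0.79, ¬medium=1−0.06=0.94; AND[min(a, b)] → w = 0.79
R2 (z=-13.4): ¬severe=1−0.92=0.08, medium=0.06; AND[min(a, b)] → w = 0.06
R3 (z=7.9): severe=0.92, medium=0.06; AND[min(a, b)] → w = 0.06
R4 (z=7.5): sharp=0.79, medium=0.06; AND[min(a, b)] → w = 0.06
Weighted average = (0.79·5.0 + 0.06·-13.4 + 0.06·7.9 + 0.06·7.5) / (0.79 + 0.06 + 0.06 + 0.06)
  = 4.0700 / 0.9700 = 4.196

4.196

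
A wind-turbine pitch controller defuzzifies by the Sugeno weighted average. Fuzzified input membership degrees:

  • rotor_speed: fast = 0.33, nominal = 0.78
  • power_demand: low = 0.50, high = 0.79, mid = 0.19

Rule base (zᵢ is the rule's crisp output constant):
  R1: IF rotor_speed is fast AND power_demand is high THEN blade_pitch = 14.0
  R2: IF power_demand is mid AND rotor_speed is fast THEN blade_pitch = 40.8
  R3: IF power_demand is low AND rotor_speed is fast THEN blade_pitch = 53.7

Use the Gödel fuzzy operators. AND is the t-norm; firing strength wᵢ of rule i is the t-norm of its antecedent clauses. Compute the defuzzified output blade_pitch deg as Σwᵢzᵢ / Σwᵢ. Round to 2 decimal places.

35.40

R1 (z=14.0): fast=0.33, high=0.79; AND[min(a, b)] → w = 0.33
R2 (z=40.8): mid=0.19, fast=0.33; AND[min(a, b)] → w = 0.19
R3 (z=53.7): low=0.50, fast=0.33; AND[min(a, b)] → w = 0.33
Weighted average = (0.33·14.0 + 0.19·40.8 + 0.33·53.7) / (0.33 + 0.19 + 0.33)
  = 30.0930 / 0.8500 = 35.40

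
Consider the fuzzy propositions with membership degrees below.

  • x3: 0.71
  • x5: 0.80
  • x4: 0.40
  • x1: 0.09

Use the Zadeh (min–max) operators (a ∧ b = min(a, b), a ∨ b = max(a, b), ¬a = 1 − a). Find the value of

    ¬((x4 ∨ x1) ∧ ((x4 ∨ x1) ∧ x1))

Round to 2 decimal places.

x4 ∨ x1 = max(a, b) on (0.40, 0.09) = 0.40
x4 ∨ x1 = max(a, b) on (0.40, 0.09) = 0.40
(x4 ∨ x1) ∧ x1 = min(a, b) on (0.40, 0.09) = 0.09
(x4 ∨ x1) ∧ ((x4 ∨ x1) ∧ x1) = min(a, b) on (0.40, 0.09) = 0.09
¬((x4 ∨ x1) ∧ ((x4 ∨ x1) ∧ x1)) = 1 − 0.09 = 0.91

0.91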